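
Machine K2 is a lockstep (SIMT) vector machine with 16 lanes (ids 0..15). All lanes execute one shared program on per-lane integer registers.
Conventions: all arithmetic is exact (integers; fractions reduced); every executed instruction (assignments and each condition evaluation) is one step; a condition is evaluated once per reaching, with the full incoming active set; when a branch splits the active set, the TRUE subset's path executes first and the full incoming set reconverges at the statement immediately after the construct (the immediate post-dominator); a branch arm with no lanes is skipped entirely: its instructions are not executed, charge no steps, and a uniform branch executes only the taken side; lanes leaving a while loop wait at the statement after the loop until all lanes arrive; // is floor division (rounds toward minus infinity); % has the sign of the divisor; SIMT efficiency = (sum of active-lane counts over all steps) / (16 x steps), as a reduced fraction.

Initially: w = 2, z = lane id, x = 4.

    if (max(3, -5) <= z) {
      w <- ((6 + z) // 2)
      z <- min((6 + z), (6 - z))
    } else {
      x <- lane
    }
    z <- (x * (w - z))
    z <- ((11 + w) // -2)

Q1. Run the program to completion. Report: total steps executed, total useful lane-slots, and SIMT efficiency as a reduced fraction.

Answer: 6 steps, 77 useful, 77/96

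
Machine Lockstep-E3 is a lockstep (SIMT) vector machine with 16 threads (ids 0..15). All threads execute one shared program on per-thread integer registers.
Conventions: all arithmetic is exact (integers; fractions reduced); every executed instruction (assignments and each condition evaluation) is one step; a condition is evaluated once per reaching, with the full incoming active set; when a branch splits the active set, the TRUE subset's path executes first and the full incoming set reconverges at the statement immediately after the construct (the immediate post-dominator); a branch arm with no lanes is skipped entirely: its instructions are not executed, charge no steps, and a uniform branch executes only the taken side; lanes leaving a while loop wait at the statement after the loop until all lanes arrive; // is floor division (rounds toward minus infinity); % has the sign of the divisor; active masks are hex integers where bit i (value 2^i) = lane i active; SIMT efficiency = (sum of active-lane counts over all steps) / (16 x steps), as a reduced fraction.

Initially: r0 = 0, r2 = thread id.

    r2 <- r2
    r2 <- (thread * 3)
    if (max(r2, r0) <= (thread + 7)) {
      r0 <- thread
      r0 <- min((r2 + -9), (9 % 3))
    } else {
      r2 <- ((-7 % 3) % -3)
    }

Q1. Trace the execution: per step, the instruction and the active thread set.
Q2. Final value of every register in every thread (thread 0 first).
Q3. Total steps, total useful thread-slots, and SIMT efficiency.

step 0: r2 <- r2                     0xffff
step 1: r2 <- (thread * 3)           0xffff
step 2: eval (max(r2, r0) <= (thread + 7)) 0xffff
step 3: r0 <- thread                 0x000f
step 4: r0 <- min((r2 + -9), (9 % 3)) 0x000f
step 5: r2 <- ((-7 % 3) % -3)        0xfff0

Answer: 6 steps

r0: -9,-6,-3,0,0,0,0,0,0,0,0,0,0,0,0,0
r2: 0,3,6,9,-1,-1,-1,-1,-1,-1,-1,-1,-1,-1,-1,-1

steps = 6; useful = 68; efficiency = 68/96 = 17/24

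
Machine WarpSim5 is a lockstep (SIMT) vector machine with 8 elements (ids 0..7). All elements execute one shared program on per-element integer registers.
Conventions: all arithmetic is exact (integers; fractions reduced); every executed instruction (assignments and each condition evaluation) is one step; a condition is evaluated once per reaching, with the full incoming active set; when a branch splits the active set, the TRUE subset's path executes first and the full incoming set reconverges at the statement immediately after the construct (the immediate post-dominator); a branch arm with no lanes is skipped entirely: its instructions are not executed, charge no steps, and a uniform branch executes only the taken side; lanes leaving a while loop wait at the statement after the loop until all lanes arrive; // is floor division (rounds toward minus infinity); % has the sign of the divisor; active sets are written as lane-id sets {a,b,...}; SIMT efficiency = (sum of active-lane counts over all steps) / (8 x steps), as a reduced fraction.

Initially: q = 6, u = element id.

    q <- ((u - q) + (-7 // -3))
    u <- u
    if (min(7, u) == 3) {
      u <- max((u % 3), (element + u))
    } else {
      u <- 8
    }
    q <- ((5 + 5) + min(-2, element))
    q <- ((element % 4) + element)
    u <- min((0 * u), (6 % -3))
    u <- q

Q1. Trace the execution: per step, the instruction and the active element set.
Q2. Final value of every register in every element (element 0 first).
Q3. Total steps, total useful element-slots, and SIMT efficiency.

step 0: q <- ((u - q) + (-7 // -3))  {0,1,2,3,4,5,6,7}
step 1: u <- u                       {0,1,2,3,4,5,6,7}
step 2: eval (min(7, u) == 3)        {0,1,2,3,4,5,6,7}
step 3: u <- max((u % 3), (element + u)) {3}
step 4: u <- 8                       {0,1,2,4,5,6,7}
step 5: q <- ((5 + 5) + min(-2, element)) {0,1,2,3,4,5,6,7}
step 6: q <- ((element % 4) + element) {0,1,2,3,4,5,6,7}
step 7: u <- min((0 * u), (6 % -3))  {0,1,2,3,4,5,6,7}
step 8: u <- q                       {0,1,2,3,4,5,6,7}

Answer: 9 steps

q: 0,2,4,6,4,6,8,10
u: 0,2,4,6,4,6,8,10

steps = 9; useful = 64; efficiency = 64/72 = 8/9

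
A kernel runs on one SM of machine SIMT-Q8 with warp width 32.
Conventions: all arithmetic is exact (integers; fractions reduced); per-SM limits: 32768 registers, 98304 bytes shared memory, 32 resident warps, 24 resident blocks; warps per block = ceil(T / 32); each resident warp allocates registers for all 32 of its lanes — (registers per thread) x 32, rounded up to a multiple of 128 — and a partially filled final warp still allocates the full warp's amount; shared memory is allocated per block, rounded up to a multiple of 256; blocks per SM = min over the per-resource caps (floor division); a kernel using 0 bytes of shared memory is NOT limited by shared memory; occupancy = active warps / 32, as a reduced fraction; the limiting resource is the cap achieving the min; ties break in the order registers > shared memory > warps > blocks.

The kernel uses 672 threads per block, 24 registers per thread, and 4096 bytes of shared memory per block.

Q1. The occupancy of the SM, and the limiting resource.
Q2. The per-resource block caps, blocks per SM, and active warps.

Answer: occupancy 21/32, limited by warps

registers: 2 blocks
shared memory: 24 blocks
warps: 1 block
blocks: 24 blocks

Answer: 1 block, 21 active warps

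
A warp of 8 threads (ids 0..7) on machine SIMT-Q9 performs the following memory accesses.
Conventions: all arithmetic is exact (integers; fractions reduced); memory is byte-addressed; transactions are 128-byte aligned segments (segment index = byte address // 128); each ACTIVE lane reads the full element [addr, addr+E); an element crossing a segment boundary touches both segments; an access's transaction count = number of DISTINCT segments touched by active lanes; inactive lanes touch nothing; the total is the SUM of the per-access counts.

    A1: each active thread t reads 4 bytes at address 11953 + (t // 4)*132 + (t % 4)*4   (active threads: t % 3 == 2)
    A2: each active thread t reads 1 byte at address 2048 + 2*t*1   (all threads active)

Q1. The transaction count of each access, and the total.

A1: 2 transactions
A2: 1 transaction

Answer: 2,1; total 3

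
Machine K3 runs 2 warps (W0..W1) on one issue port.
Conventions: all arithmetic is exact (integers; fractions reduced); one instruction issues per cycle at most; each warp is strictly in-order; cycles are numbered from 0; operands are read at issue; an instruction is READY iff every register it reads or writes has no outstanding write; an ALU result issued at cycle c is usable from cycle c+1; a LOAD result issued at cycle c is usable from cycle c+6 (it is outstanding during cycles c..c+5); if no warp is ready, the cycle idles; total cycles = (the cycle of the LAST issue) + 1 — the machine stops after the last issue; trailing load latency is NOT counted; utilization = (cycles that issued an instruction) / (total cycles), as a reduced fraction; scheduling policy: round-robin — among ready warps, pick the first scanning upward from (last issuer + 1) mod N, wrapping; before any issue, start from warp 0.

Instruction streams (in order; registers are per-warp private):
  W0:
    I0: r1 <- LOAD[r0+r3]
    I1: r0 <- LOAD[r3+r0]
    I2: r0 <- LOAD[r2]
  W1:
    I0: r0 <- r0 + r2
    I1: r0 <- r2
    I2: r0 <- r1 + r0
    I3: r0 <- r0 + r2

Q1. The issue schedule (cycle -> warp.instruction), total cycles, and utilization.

cycle 0: W0.I0
cycle 1: W1.I0
cycle 2: W0.I1
cycle 3: W1.I1
cycle 4: W1.I2
cycle 5: W1.I3
cycle 6: idle
cycle 7: idle
cycle 8: W0.I2

Answer: 9 cycles, utilization 7/9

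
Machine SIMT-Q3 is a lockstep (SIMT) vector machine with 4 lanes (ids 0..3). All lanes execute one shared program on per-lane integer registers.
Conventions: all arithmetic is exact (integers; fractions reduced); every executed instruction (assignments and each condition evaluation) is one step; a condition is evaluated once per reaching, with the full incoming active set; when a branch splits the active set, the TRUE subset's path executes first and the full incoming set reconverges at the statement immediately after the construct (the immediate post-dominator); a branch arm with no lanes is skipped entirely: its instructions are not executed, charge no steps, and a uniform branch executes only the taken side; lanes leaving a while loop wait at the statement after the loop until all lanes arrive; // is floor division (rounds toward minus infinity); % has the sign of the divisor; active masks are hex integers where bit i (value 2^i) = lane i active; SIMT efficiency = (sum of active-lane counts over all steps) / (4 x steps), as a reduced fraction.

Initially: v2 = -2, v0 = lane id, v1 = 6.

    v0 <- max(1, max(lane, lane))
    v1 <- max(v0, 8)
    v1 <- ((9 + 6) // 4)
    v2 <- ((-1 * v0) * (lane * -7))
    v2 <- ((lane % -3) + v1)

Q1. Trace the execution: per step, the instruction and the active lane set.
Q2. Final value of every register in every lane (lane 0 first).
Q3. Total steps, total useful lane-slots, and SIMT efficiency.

step 0: v0 <- max(1, max(lane, lane)) 0xf
step 1: v1 <- max(v0, 8)             0xf
step 2: v1 <- ((9 + 6) // 4)         0xf
step 3: v2 <- ((-1 * v0) * (lane * -7)) 0xf
step 4: v2 <- ((lane % -3) + v1)     0xf

Answer: 5 steps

v2: 3,1,2,3
v0: 1,1,2,3
v1: 3,3,3,3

steps = 5; useful = 20; efficiency = 20/20 = 1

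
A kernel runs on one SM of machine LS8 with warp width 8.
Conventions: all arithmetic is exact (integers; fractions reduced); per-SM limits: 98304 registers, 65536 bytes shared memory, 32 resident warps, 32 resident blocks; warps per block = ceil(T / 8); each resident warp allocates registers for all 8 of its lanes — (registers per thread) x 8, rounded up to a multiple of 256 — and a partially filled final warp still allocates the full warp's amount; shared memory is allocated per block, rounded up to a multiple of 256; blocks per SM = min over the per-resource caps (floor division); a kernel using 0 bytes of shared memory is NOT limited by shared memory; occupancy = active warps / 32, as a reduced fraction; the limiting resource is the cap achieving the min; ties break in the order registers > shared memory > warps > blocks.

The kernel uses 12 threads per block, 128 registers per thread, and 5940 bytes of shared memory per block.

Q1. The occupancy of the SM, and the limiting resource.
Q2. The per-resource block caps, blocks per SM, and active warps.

Answer: occupancy 5/8, limited by shared memory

registers: 48 blocks
shared memory: 10 blocks
warps: 16 blocks
blocks: 32 blocks

Answer: 10 blocks, 20 active warps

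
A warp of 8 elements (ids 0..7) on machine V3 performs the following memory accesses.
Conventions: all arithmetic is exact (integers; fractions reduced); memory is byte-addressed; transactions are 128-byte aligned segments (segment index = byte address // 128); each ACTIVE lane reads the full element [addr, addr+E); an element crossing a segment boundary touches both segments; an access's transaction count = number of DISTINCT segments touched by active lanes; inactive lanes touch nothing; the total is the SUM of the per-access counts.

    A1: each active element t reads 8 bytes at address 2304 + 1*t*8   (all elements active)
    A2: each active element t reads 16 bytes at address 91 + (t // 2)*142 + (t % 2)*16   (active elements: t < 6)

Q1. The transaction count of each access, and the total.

A1: 1 transaction
A2: 4 transactions

Answer: 1,4; total 5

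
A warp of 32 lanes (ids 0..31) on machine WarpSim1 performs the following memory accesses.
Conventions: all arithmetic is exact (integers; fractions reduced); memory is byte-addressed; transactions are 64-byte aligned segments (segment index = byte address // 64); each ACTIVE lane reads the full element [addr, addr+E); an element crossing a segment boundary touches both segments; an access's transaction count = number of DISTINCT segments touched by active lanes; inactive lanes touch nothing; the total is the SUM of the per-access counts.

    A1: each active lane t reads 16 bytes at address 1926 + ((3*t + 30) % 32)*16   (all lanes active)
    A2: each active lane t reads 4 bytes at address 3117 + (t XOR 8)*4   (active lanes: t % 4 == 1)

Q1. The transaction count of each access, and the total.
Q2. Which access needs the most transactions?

A1: 9 transactions
A2: 3 transactions

Answer: 9,3; total 12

Answer: A1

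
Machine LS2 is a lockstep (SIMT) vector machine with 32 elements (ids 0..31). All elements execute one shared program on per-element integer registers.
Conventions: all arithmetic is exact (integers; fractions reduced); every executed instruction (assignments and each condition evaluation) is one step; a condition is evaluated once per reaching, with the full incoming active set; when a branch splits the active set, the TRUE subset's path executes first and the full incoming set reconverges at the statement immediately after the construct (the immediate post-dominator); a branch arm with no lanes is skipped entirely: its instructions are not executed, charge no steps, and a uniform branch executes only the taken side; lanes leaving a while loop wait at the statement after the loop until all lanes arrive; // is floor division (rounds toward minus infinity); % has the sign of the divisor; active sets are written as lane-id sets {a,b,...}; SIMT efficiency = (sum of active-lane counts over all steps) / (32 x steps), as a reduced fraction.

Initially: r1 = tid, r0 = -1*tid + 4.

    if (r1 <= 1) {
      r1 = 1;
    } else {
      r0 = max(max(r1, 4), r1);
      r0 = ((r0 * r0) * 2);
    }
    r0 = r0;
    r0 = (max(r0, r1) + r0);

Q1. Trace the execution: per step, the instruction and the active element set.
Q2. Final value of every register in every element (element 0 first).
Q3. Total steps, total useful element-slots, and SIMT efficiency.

step 0: eval (r1 <= 1)               {0,1,2,3,4,5,6,7,8,9,10,11,12,13,14,15,16,17,18,19,20,21,22,23,24,25,26,27,28,29,30,31}
step 1: r1 <- 1                      {0,1}
step 2: r0 <- max(max(r1, 4), r1)    {2,3,4,5,6,7,8,9,10,11,12,13,14,15,16,17,18,19,20,21,22,23,24,25,26,27,28,29,30,31}
step 3: r0 <- ((r0 * r0) * 2)        {2,3,4,5,6,7,8,9,10,11,12,13,14,15,16,17,18,19,20,21,22,23,24,25,26,27,28,29,30,31}
step 4: r0 <- r0                     {0,1,2,3,4,5,6,7,8,9,10,11,12,13,14,15,16,17,18,19,20,21,22,23,24,25,26,27,28,29,30,31}
step 5: r0 <- (max(r0, r1) + r0)     {0,1,2,3,4,5,6,7,8,9,10,11,12,13,14,15,16,17,18,19,20,21,22,23,24,25,26,27,28,29,30,31}

Answer: 6 steps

r1: 1,1,2,3,4,5,6,7,8,9,10,11,12,13,14,15,16,17,18,19,20,21,22,23,24,25,26,27,28,29,30,31
r0: 8,6,64,64,64,100,144,196,256,324,400,484,576,676,784,900,1024,1156,1296,1444,1600,1764,1936,2116,2304,2500,2704,2916,3136,3364,3600,3844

steps = 6; useful = 158; efficiency = 158/192 = 79/96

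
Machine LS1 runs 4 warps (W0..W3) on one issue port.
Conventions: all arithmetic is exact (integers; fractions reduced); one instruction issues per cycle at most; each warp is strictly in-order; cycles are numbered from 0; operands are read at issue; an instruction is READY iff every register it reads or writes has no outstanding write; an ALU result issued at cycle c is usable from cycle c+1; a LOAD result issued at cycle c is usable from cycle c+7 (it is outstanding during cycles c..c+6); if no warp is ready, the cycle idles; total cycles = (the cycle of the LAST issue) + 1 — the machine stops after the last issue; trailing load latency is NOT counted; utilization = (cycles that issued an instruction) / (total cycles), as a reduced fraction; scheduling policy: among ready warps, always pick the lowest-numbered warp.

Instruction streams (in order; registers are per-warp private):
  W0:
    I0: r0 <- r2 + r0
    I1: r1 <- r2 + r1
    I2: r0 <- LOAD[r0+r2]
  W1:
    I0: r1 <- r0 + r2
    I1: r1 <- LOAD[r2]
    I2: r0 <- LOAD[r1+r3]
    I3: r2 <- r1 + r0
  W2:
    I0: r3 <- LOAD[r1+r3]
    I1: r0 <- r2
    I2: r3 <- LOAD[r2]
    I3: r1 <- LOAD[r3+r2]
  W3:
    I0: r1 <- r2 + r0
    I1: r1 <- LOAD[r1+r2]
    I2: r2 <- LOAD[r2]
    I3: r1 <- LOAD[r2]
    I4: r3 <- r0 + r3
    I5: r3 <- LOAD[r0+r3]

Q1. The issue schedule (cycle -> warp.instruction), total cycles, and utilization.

cycle 0: W0.I0
cycle 1: W0.I1
cycle 2: W0.I2
cycle 3: W1.I0
cycle 4: W1.I1
cycle 5: W2.I0
cycle 6: W2.I1
cycle 7: W3.I0
cycle 8: W3.I1
cycle 9: W3.I2
cycle 10: idle
cycle 11: W1.I2
cycle 12: W2.I2
cycle 13: idle
cycle 14: idle
cycle 15: idle
cycle 16: W3.I3
cycle 17: W3.I4
cycle 18: W1.I3
cycle 19: W2.I3
cycle 20: W3.I5

Answer: 21 cycles, utilization 17/21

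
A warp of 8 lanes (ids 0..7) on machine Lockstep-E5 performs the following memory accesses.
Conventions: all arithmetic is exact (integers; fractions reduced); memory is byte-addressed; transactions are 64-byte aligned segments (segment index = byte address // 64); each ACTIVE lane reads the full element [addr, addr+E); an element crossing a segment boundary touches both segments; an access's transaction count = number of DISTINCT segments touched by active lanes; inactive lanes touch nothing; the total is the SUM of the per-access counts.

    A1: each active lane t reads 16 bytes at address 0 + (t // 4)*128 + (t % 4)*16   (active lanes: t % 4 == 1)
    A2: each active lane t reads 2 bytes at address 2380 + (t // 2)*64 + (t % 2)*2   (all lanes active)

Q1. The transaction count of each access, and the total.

A1: 2 transactions
A2: 4 transactions

Answer: 2,4; total 6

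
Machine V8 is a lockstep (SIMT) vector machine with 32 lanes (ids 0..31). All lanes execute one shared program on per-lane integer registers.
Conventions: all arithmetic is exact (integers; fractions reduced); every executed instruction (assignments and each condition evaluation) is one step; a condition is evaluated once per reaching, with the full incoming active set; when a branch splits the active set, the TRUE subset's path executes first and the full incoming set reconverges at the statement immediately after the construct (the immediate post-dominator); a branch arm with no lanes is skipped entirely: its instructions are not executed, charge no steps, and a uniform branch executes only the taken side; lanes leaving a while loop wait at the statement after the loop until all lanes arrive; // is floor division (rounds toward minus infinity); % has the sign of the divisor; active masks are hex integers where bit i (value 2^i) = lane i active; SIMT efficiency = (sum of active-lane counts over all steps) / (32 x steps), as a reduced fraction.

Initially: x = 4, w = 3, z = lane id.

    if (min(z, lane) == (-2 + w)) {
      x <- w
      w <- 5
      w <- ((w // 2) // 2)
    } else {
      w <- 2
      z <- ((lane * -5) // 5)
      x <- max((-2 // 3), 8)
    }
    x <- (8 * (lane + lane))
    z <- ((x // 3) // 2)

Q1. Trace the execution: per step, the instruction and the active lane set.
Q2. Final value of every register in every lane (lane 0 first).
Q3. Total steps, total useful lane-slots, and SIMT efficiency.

step 0: eval (min(z, lane) == (-2 + w)) 0xffffffff
step 1: x <- w                       0x00000002
step 2: w <- 5                       0x00000002
step 3: w <- ((w // 2) // 2)         0x00000002
step 4: w <- 2                       0xfffffffd
step 5: z <- ((lane * -5) // 5)      0xfffffffd
step 6: x <- max((-2 // 3), 8)       0xfffffffd
step 7: x <- (8 * (lane + lane))     0xffffffff
step 8: z <- ((x // 3) // 2)         0xffffffff

Answer: 9 steps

x: 0,16,32,48,64,80,96,112,128,144,160,176,192,208,224,240,256,272,288,304,320,336,352,368,384,400,416,432,448,464,480,496
w: 2,1,2,2,2,2,2,2,2,2,2,2,2,2,2,2,2,2,2,2,2,2,2,2,2,2,2,2,2,2,2,2
z: 0,2,5,8,10,13,16,18,21,24,26,29,32,34,37,40,42,45,48,50,53,56,58,61,64,66,69,72,74,77,80,82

steps = 9; useful = 192; efficiency = 192/288 = 2/3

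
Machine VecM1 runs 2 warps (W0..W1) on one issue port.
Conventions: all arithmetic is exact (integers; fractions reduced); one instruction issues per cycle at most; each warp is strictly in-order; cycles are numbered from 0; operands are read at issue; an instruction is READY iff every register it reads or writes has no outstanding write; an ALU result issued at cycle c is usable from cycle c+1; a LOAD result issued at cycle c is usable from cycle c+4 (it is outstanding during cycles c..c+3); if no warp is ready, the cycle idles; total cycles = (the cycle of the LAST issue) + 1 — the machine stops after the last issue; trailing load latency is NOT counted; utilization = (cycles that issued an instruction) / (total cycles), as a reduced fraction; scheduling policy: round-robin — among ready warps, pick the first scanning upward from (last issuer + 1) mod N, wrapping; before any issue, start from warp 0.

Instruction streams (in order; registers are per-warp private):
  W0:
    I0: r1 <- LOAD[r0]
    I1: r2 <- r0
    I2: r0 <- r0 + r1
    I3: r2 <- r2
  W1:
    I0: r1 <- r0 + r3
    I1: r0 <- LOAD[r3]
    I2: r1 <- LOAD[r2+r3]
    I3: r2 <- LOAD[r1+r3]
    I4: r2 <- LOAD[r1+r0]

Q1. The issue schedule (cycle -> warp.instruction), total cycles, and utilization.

cycle 0: W0.I0
cycle 1: W1.I0
cycle 2: W0.I1
cycle 3: W1.I1
cycle 4: W0.I2
cycle 5: W1.I2
cycle 6: W0.I3
cycle 7: idle
cycle 8: idle
cycle 9: W1.I3
cycle 10: idle
cycle 11: idle
cycle 12: idle
cycle 13: W1.I4

Answer: 14 cycles, utilization 9/14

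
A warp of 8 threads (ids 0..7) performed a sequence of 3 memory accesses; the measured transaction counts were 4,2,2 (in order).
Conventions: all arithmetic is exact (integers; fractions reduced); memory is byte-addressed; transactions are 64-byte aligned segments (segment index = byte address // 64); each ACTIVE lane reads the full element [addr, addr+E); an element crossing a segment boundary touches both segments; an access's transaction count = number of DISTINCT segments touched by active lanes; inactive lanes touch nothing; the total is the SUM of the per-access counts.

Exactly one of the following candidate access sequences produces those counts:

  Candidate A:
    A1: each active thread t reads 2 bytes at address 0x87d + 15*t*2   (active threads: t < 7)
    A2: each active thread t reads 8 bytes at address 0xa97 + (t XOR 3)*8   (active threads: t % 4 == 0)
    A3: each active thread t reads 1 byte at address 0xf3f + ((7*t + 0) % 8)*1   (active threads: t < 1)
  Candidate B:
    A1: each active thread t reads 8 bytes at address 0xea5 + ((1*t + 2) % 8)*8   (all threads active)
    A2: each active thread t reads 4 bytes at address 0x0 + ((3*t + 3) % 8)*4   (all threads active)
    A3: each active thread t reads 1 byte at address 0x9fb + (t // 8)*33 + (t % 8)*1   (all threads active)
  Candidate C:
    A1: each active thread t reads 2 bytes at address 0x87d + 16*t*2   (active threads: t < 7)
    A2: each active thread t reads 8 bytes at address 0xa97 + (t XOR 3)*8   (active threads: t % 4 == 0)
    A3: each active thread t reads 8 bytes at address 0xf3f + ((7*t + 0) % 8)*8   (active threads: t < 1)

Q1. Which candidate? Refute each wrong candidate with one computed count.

A: A3 gives 1 transaction, not 2
B: A1 gives 2 transactions, not 4
C: all counts match (4,2,2)

Answer: C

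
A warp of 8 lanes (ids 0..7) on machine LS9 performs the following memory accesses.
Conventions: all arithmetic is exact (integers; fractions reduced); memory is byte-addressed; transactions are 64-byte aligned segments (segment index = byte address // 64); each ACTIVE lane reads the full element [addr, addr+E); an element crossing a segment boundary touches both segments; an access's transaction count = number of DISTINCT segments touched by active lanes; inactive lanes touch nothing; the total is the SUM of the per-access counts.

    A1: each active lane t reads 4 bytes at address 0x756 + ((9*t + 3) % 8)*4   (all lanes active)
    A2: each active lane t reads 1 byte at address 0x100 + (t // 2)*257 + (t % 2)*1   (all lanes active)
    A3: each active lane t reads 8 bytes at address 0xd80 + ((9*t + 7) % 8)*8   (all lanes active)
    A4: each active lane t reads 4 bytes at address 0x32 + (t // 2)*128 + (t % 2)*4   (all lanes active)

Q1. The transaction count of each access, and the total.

A1: 1 transaction
A2: 4 transactions
A3: 1 transaction
A4: 4 transactions

Answer: 1,4,1,4; total 10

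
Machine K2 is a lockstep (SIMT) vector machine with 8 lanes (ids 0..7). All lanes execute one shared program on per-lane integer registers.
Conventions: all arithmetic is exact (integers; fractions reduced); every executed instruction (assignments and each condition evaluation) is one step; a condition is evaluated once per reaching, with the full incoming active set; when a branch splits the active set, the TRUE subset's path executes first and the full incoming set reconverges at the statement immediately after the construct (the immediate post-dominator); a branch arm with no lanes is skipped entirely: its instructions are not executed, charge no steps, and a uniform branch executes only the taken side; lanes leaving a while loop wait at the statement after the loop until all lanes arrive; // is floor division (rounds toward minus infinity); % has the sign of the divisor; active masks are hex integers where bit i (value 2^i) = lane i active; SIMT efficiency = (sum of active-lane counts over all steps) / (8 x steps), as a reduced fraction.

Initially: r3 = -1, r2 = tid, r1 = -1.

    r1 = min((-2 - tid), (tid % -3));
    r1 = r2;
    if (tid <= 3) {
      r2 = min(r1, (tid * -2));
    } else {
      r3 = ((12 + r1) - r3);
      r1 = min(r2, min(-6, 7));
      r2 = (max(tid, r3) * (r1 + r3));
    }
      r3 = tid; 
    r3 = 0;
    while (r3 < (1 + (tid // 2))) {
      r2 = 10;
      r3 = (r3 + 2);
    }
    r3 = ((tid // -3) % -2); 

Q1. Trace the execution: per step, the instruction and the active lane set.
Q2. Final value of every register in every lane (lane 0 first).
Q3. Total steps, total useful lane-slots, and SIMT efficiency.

step 0: r1 <- min((-2 - tid), (tid % -3)) 0xff
step 1: r1 <- r2                     0xff
step 2: eval (tid <= 3)              0xff
step 3: r2 <- min(r1, (tid * -2))    0x0f
step 4: r3 <- ((12 + r1) - r3)       0xf0
step 5: r1 <- min(r2, min(-6, 7))    0xf0
step 6: r2 <- (max(tid, r3) * (r1 + r3)) 0xf0
step 7: r3 <- tid                    0xff
step 8: r3 <- 0                      0xff
step 9: eval (r3 < (1 + (tid // 2))) 0xff
step 10: r2 <- 10                     0xff
step 11: r3 <- (r3 + 2)               0xff
step 12: eval (r3 < (1 + (tid // 2))) 0xff
step 13: r2 <- 10                     0xf0
step 14: r3 <- (r3 + 2)               0xf0
step 15: eval (r3 < (1 + (tid // 2))) 0xf0
step 16: r3 <- ((tid // -3) % -2)     0xff

Answer: 17 steps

r3: 0,-1,-1,-1,0,0,0,-1
r2: 10,10,10,10,10,10,10,10
r1: 0,1,2,3,-6,-6,-6,-6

steps = 17; useful = 108; efficiency = 108/136 = 27/34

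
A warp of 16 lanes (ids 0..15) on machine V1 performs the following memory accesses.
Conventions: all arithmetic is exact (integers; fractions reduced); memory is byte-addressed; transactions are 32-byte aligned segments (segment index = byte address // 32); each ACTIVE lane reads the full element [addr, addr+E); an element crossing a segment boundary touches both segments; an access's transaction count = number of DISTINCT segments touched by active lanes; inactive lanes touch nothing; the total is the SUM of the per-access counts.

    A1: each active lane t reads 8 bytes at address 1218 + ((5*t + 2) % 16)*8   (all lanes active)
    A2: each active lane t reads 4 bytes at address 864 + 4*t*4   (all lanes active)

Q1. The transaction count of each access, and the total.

A1: 5 transactions
A2: 8 transactions

Answer: 5,8; total 13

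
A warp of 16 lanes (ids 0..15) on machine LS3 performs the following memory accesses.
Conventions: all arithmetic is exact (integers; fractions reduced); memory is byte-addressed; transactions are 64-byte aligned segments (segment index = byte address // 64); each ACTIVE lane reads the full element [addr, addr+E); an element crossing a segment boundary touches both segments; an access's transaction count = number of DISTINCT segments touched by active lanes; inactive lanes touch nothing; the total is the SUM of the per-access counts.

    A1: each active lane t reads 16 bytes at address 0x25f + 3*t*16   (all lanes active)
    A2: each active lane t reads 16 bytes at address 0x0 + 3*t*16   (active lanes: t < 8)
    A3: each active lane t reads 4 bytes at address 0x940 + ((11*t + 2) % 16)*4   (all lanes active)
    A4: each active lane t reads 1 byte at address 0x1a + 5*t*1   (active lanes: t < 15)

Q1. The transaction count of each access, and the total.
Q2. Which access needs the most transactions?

A1: 12 transactions
A2: 6 transactions
A3: 1 transaction
A4: 2 transactions

Answer: 12,6,1,2; total 21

Answer: A1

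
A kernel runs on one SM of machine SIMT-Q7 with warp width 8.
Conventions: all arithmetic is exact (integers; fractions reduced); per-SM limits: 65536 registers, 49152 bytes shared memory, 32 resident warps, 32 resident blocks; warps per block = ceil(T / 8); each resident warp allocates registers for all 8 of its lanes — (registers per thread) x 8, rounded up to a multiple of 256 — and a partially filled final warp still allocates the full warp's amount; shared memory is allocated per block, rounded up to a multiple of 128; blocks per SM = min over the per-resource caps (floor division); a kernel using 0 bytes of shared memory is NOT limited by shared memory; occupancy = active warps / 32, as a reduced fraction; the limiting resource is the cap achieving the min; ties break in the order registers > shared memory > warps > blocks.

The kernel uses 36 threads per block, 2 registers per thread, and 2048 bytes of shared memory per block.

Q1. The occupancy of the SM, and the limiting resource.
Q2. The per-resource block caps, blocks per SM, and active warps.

Answer: occupancy 15/16, limited by warps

registers: 51 blocks
shared memory: 24 blocks
warps: 6 blocks
blocks: 32 blocks

Answer: 6 blocks, 30 active warps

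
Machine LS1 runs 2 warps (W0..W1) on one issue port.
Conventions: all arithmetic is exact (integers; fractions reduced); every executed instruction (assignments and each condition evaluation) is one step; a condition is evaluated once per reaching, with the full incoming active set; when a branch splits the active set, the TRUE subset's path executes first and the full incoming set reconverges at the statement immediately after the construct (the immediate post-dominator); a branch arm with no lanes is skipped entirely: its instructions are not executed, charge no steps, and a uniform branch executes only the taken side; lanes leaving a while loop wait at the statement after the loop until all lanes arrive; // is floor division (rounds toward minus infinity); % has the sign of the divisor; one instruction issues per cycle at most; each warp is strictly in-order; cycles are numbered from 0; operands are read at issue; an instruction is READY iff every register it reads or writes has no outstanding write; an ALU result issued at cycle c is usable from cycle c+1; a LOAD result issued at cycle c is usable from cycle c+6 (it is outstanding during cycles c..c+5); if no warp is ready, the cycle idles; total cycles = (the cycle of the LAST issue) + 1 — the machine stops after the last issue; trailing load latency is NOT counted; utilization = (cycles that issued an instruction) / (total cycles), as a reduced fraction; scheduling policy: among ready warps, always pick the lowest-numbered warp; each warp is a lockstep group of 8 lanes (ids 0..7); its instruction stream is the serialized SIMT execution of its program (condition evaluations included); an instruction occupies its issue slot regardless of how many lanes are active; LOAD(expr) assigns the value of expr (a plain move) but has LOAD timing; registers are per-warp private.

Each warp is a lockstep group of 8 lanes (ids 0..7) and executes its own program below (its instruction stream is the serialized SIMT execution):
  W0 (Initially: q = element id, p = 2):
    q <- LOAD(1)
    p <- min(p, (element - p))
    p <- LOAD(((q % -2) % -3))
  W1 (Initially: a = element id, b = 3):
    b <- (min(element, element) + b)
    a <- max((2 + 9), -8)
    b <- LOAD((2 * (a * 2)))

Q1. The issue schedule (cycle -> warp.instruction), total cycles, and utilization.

cycle 0: W0.I0
cycle 1: W0.I1
cycle 2: W1.I0
cycle 3: W1.I1
cycle 4: W1.I2
cycle 5: idle
cycle 6: W0.I2

Answer: 7 cycles, utilization 6/7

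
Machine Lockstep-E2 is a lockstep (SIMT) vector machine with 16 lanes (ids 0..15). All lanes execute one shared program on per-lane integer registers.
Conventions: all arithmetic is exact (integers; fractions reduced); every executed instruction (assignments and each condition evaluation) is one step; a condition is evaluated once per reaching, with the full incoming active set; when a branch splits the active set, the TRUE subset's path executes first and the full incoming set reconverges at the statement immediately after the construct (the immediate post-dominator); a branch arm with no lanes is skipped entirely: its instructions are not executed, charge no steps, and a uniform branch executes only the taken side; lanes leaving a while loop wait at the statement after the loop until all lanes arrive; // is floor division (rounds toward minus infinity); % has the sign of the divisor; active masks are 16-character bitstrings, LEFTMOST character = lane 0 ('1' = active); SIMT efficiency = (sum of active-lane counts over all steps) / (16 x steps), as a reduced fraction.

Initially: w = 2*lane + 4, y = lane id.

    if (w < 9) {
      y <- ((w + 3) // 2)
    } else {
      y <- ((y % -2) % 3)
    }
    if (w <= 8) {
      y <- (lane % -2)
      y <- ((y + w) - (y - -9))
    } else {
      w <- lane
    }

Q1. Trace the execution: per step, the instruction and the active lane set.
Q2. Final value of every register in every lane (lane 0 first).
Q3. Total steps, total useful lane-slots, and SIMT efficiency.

step 0: eval (w < 9)                 1111111111111111
step 1: y <- ((w + 3) // 2)          1110000000000000
step 2: y <- ((y % -2) % 3)          0001111111111111
step 3: eval (w <= 8)                1111111111111111
step 4: y <- (lane % -2)             1110000000000000
step 5: y <- ((y + w) - (y - -9))    1110000000000000
step 6: w <- lane                    0001111111111111

Answer: 7 steps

w: 4,6,8,3,4,5,6,7,8,9,10,11,12,13,14,15
y: -5,-3,-1,2,0,2,0,2,0,2,0,2,0,2,0,2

steps = 7; useful = 67; efficiency = 67/112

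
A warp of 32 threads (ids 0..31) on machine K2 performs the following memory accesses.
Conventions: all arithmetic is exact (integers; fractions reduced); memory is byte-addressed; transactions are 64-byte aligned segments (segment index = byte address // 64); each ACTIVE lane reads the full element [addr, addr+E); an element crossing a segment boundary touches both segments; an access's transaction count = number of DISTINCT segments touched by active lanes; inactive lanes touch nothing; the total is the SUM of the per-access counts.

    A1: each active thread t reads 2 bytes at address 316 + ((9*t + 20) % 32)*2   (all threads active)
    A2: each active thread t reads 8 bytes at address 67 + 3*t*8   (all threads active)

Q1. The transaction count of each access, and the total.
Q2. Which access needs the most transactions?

A1: 2 transactions
A2: 12 transactions

Answer: 2,12; total 14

Answer: A2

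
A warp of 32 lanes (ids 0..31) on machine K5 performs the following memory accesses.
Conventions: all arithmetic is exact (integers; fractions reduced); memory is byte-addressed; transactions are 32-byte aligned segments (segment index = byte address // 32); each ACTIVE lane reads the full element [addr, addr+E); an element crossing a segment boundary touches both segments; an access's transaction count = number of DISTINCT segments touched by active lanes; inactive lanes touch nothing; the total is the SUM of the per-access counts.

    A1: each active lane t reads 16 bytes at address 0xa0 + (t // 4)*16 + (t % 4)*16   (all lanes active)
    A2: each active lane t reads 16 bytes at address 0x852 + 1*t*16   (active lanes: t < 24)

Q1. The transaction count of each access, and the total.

A1: 6 transactions
A2: 13 transactions

Answer: 6,13; total 19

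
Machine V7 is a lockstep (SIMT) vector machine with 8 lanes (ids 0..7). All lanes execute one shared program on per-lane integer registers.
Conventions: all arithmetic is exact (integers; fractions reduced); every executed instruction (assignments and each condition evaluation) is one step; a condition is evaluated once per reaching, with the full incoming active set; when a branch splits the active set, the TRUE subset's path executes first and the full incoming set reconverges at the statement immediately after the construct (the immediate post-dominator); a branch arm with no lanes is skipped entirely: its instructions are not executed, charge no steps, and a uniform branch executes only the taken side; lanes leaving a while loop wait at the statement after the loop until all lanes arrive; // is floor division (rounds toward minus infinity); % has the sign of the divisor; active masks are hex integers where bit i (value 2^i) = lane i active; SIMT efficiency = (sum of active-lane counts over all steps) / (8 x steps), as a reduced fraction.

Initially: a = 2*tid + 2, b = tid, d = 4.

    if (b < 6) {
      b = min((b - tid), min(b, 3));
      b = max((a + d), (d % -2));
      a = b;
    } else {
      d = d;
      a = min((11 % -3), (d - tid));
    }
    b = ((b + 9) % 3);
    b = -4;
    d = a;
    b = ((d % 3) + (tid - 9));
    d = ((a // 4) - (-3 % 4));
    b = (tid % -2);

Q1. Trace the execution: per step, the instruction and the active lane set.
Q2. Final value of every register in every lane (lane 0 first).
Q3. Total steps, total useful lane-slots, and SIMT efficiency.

step 0: eval (b < 6)                 0xff
step 1: b <- min((b - tid), min(b, 3)) 0x3f
step 2: b <- max((a + d), (d % -2))  0x3f
step 3: a <- b                       0x3f
step 4: d <- d                       0xc0
step 5: a <- min((11 % -3), (d - tid)) 0xc0
step 6: b <- ((b + 9) % 3)           0xff
step 7: b <- -4                      0xff
step 8: d <- a                       0xff
step 9: b <- ((d % 3) + (tid - 9))   0xff
step 10: d <- ((a // 4) - (-3 % 4))   0xff
step 11: b <- (tid % -2)              0xff

Answer: 12 steps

a: 6,8,10,12,14,16,-2,-3
b: 0,-1,0,-1,0,-1,0,-1
d: 0,1,1,2,2,3,-2,-2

steps = 12; useful = 78; efficiency = 78/96 = 13/16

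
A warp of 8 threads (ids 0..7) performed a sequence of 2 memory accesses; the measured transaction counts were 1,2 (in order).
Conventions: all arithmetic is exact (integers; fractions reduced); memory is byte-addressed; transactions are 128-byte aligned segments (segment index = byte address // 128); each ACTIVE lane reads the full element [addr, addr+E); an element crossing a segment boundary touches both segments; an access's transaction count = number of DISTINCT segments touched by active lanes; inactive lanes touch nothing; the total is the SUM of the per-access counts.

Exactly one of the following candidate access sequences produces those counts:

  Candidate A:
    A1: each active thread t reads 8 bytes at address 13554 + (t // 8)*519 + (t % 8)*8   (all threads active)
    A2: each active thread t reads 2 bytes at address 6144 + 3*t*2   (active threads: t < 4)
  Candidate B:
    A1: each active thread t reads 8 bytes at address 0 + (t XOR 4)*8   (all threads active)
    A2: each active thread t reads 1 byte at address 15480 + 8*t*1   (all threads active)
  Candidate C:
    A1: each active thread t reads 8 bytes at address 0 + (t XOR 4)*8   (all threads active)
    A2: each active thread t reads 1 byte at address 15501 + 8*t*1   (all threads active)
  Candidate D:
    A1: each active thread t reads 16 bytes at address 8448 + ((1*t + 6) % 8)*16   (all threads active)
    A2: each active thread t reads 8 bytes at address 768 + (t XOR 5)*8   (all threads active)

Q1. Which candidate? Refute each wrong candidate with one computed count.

A: A1 gives 2 transactions, not 1
C: A2 gives 1 transaction, not 2
D: A2 gives 1 transaction, not 2
B: all counts match (1,2)

Answer: B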